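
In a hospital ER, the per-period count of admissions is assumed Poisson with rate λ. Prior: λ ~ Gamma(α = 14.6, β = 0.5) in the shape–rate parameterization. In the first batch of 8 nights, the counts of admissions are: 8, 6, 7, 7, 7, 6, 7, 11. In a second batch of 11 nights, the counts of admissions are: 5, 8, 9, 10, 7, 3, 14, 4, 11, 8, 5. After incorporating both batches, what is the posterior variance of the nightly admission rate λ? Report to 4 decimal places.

With a Gamma(shape α, rate β) prior, the Poisson likelihood is conjugate: the posterior is Gamma(α + ΣXᵢ, β + n).
Batch 1: sum of counts S = 59 over n = 8 nights.
After batch 1: Gamma(α+S, β+n) = Gamma(14.6+59, 0.5+8) = Gamma(73.6, 8.5).
Batch 2: sum of counts S = 84 over n = 11 nights.
After batch 2: Gamma(α+S, β+n) = Gamma(73.6+84, 8.5+11) = Gamma(157.6, 19.5).
Var = α/β² = 157.6/19.5² = 0.4145.

0.4145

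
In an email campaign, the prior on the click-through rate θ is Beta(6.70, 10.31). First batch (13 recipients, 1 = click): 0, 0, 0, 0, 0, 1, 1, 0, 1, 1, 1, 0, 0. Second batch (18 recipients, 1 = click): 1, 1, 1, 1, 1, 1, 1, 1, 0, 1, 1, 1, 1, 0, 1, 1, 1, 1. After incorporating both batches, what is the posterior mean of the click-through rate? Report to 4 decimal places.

0.5770

The Beta prior is conjugate to a Binomial/Bernoulli likelihood; the update adds successes to α and failures to β.
After batch 1: Beta(6.70+5, 10.31+8) = Beta(11.70, 18.31).
After batch 2: Beta(11.70+16, 18.31+2) = Beta(27.70, 20.31).
Posterior mean = α/(α+β) = 27.70/48.01 = 0.5770.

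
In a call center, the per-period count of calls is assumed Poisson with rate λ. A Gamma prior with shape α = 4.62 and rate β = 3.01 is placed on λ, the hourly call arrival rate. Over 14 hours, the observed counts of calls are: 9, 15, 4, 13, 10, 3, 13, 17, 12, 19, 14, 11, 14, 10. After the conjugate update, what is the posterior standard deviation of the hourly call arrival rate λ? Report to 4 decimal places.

With a Gamma(shape α, rate β) prior, the Poisson likelihood is conjugate: the posterior is Gamma(α + ΣXᵢ, β + n).
Sum of counts S = 164 over n = 14 hours.
Posterior: Gamma(α+S, β+n) = Gamma(4.62+164, 3.01+14) = Gamma(168.62, 17.01).
SD = √α/β = √168.62/17.01 = 0.7634.

0.7634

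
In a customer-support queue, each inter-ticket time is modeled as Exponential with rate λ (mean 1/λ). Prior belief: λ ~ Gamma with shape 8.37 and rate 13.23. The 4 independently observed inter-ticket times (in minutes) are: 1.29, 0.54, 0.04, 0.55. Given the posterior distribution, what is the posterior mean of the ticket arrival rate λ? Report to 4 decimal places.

With a Gamma(shape α, rate β) prior on the exponential rate λ, the posterior after n observations with total T = Σxᵢ is Gamma(α+n, β+T).
Sum of observations T = 2.42 minutes; n = 4.
Posterior: Gamma(8.37+4, 13.23+2.42) = Gamma(12.37, 15.65).
Posterior mean of λ = α/β = 12.37/15.65 = 0.7904.

0.7904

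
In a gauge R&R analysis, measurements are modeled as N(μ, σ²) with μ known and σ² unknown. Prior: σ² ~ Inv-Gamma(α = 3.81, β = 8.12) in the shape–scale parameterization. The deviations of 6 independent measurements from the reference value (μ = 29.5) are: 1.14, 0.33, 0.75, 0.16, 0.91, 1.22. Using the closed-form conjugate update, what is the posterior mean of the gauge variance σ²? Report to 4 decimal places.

1.7688

With known mean μ and an Inverse-Gamma(α, β) prior on σ², the Normal likelihood is conjugate: posterior is Inv-Gamma(α + n/2, β + Σ(xᵢ−μ)²/2).
Σ(xᵢ−μ)² = (1.14)² + (0.33)² + (0.75)² + (0.16)² + (0.91)² + (1.22)² = 4.3131.
Posterior: Inv-Gamma(3.81 + 6/2, 8.12 + 4.3131/2) = Inv-Gamma(6.81, 10.27655).
E[σ²|data] = β/(α−1) = 10.27655/5.81 = 1.7688.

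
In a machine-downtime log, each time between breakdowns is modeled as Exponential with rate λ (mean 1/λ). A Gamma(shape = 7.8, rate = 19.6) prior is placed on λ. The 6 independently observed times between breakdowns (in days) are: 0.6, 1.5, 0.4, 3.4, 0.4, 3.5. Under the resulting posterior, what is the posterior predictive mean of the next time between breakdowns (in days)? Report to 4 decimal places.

2.2969

With a Gamma(shape α, rate β) prior on the exponential rate λ, the posterior after n observations with total T = Σxᵢ is Gamma(α+n, β+T).
Sum of observations T = 9.8 days; n = 6.
Posterior: Gamma(7.8+6, 19.6+9.8) = Gamma(13.8, 29.4).
The predictive distribution for the next observation is Lomax; its mean is β/(α−1) = 29.4/12.8 = 2.2969.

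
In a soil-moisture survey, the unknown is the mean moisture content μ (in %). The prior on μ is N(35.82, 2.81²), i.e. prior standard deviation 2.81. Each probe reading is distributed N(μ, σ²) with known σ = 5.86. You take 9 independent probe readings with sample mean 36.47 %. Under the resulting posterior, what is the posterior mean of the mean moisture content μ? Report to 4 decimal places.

For Normal data with known variance σ², a Normal(μ₀, σ₀²) prior on μ is conjugate. Posterior precision = 1/σ₀² + n/σ²; posterior mean is the precision-weighted average of μ₀ and x̄.
n·x̄ = 9·36.47 = 328.23.
σ₀² = 2.81² = 7.8961, σ² = 5.86² = 34.3396; σ² + n·σ₀² = 34.3396 + 9·7.8961 = 105.4045.
Posterior mean = (μ₀/σ₀² + n·x̄/σ²)/(1/σ₀² + n/σ²) = (σ²·μ₀ + σ₀²·n·x̄)/(σ² + n·σ₀²) = (34.3396·35.82 + 7.8961·328.23)/105.4045 = 3821.781375/105.4045 = 36.2582.

36.2582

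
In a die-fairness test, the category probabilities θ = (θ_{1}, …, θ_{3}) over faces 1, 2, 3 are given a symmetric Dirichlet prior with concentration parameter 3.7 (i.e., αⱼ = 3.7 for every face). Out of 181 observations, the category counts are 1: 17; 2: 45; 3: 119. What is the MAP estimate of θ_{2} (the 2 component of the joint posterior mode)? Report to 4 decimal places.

0.2522

The Dirichlet prior is conjugate to the Multinomial likelihood: each posterior αⱼ = prior αⱼ + observed count nⱼ.
Posterior concentration: (20.7, 48.7, 122.7), total = 192.1.
Joint mode component: (α_{2}−1)/(Σα−K) = 47.7/189.1 = 0.2522.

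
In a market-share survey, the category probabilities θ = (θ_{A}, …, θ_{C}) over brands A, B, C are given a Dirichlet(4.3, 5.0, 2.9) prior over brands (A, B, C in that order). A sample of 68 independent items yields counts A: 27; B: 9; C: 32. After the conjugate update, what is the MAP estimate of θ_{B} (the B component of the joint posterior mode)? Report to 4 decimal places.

0.1684

The Dirichlet prior is conjugate to the Multinomial likelihood: each posterior αⱼ = prior αⱼ + observed count nⱼ.
Posterior concentration: (31.3, 14.0, 34.9), total = 80.2.
Joint mode component: (α_{B}−1)/(Σα−K) = 13.0/77.2 = 0.1684.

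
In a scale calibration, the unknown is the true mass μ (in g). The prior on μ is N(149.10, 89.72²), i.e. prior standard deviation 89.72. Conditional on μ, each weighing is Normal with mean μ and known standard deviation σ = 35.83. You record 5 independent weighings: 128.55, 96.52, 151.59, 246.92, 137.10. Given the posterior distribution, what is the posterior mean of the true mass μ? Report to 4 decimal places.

For Normal data with known variance σ², a Normal(μ₀, σ₀²) prior on μ is conjugate. Posterior precision = 1/σ₀² + n/σ²; posterior mean is the precision-weighted average of μ₀ and x̄.
Σxᵢ = 128.55 + 96.52 + 151.59 + 246.92 + 137.10 = 760.68, so n·x̄ = 760.68.
σ₀² = 89.72² = 8049.6784, σ² = 35.83² = 1283.7889; σ² + n·σ₀² = 1283.7889 + 5·8049.6784 = 41532.1809.
Posterior mean = (μ₀/σ₀² + n·x̄/σ²)/(1/σ₀² + n/σ²) = (σ²·μ₀ + σ₀²·n·x̄)/(σ² + n·σ₀²) = (1283.7889·149.10 + 8049.6784·760.68)/41532.1809 = 6314642.290302/41532.1809 = 152.0422.

152.0422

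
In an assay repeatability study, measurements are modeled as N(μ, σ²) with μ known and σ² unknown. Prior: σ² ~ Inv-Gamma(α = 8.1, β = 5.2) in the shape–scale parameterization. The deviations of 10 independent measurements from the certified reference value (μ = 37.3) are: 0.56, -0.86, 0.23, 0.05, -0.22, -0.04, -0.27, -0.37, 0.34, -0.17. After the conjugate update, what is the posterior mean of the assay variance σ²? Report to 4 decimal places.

With known mean μ and an Inverse-Gamma(α, β) prior on σ², the Normal likelihood is conjugate: posterior is Inv-Gamma(α + n/2, β + Σ(xᵢ−μ)²/2).
Σ(xᵢ−μ)² = (0.56)² + (-0.86)² + (0.23)² + (0.05)² + (-0.22)² + (-0.04)² + (-0.27)² + (-0.37)² + (0.34)² + (-0.17)² = 1.5129.
Posterior: Inv-Gamma(8.1 + 10/2, 5.2 + 1.5129/2) = Inv-Gamma(13.10, 5.95645).
E[σ²|data] = β/(α−1) = 5.95645/12.10 = 0.4923.

0.4923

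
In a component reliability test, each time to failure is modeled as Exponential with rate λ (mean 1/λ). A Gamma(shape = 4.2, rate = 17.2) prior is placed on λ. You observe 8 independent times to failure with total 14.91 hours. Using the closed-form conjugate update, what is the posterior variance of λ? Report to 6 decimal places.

0.011833

With a Gamma(shape α, rate β) prior on the exponential rate λ, the posterior after n observations with total T = Σxᵢ is Gamma(α+n, β+T).
Posterior: Gamma(4.2+8, 17.2+14.91) = Gamma(12.2, 32.11).
Var = α/β² = 0.011833.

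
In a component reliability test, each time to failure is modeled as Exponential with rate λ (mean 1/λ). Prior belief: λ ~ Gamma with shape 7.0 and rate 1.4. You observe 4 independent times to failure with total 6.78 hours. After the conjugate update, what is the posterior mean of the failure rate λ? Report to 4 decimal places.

With a Gamma(shape α, rate β) prior on the exponential rate λ, the posterior after n observations with total T = Σxᵢ is Gamma(α+n, β+T).
Posterior: Gamma(7.0+4, 1.4+6.78) = Gamma(11.0, 8.18).
Posterior mean of λ = α/β = 11.0/8.18 = 1.3447.

1.3447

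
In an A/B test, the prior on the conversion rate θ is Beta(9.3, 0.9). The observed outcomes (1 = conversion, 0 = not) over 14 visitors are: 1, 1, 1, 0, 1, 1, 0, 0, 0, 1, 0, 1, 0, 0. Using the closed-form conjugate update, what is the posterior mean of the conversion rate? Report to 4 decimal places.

The Beta prior is conjugate to a Binomial/Bernoulli likelihood; the update adds successes to α and failures to β.
Posterior: Beta(α+k, β+n−k) = Beta(9.3+7, 0.9+7) = Beta(16.3, 7.9).
Posterior mean = α/(α+β) = 16.3/24.2 = 0.6736.

0.6736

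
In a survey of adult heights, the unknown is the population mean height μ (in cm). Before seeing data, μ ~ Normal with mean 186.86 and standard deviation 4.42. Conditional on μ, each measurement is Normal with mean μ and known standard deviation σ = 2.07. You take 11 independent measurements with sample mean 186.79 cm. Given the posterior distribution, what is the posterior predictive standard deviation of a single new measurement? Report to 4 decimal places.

For Normal data with known variance σ², a Normal(μ₀, σ₀²) prior on μ is conjugate. Posterior precision = 1/σ₀² + n/σ²; posterior mean is the precision-weighted average of μ₀ and x̄.
σ₀² = 4.42² = 19.5364, σ² = 2.07² = 4.2849; σ² + n·σ₀² = 4.2849 + 11·19.5364 = 219.1853.
Posterior precision = 1/σ₀² + n/σ² = 1/19.5364 + 11/4.2849 = (σ² + n·σ₀²)/(σ₀²σ²) = 219.1853/(19.5364·4.2849); posterior variance σₙ² = σ₀²σ²/(σ² + n·σ₀²) = 19.5364·4.2849/219.1853 = 0.381921.
Predictive variance for one new observation = σₙ² + σ² = 19.5364·4.2849/219.1853 + 4.2849 = σ²·(σ₀² + 219.1853)/219.1853 = 4.2849·238.7217/219.1853 = 4.666821; SD = √(4.2849·238.7217/219.1853) = 2.1603.

2.1603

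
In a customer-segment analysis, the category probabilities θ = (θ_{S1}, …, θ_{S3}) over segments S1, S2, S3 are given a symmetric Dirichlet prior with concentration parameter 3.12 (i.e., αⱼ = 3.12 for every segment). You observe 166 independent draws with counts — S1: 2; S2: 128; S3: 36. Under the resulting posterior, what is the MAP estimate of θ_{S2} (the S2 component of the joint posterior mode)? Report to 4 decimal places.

0.7549

The Dirichlet prior is conjugate to the Multinomial likelihood: each posterior αⱼ = prior αⱼ + observed count nⱼ.
Posterior concentration: (5.12, 131.12, 39.12), total = 175.36.
Joint mode component: (α_{S2}−1)/(Σα−K) = 130.12/172.36 = 0.7549.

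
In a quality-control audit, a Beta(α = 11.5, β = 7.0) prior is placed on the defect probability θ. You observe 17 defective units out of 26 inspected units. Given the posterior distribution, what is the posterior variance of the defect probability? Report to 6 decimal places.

The Beta prior is conjugate to a Binomial/Bernoulli likelihood; the update adds successes to α and failures to β.
Posterior: Beta(α+k, β+n−k) = Beta(11.5+17, 7.0+9) = Beta(28.5, 16.0).
Var = αβ/((α+β)²(α+β+1)) = 28.5·16.0/(44.5²·45.5) = 0.005061.

0.005061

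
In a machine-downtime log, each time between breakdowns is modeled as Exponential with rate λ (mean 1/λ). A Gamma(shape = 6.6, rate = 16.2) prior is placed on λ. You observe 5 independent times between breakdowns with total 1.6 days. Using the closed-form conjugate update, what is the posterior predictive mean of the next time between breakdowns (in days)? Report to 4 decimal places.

With a Gamma(shape α, rate β) prior on the exponential rate λ, the posterior after n observations with total T = Σxᵢ is Gamma(α+n, β+T).
Posterior: Gamma(6.6+5, 16.2+1.6) = Gamma(11.6, 17.8).
The predictive distribution for the next observation is Lomax; its mean is β/(α−1) = 17.8/10.6 = 1.6792.

1.6792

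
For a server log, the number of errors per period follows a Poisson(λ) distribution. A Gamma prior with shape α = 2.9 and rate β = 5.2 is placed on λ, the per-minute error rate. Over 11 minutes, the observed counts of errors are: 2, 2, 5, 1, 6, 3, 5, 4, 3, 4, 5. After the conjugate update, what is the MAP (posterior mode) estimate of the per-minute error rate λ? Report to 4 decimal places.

With a Gamma(shape α, rate β) prior, the Poisson likelihood is conjugate: the posterior is Gamma(α + ΣXᵢ, β + n).
Sum of counts S = 40 over n = 11 minutes.
Posterior: Gamma(α+S, β+n) = Gamma(2.9+40, 5.2+11) = Gamma(42.9, 16.2).
Mode of Gamma(α,β) for α≥1 is (α−1)/β = 41.9/16.2 = 2.5864.

2.5864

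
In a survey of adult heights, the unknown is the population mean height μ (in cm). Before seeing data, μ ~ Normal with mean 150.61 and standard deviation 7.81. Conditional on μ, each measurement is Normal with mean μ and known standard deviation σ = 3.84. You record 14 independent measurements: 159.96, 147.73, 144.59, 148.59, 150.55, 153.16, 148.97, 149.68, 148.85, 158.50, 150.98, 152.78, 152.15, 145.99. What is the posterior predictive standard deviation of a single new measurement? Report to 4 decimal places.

For Normal data with known variance σ², a Normal(μ₀, σ₀²) prior on μ is conjugate. Posterior precision = 1/σ₀² + n/σ²; posterior mean is the precision-weighted average of μ₀ and x̄.
σ₀² = 7.81² = 60.9961, σ² = 3.84² = 14.7456; σ² + n·σ₀² = 14.7456 + 14·60.9961 = 868.691.
Posterior precision = 1/σ₀² + n/σ² = 1/60.9961 + 14/14.7456 = (σ² + n·σ₀²)/(σ₀²σ²) = 868.691/(60.9961·14.7456); posterior variance σₙ² = σ₀²σ²/(σ² + n·σ₀²) = 60.9961·14.7456/868.691 = 1.035379.
Predictive variance for one new observation = σₙ² + σ² = 60.9961·14.7456/868.691 + 14.7456 = σ²·(σ₀² + 868.691)/868.691 = 14.7456·929.6871/868.691 = 15.780979; SD = √(14.7456·929.6871/868.691) = 3.9725.

3.9725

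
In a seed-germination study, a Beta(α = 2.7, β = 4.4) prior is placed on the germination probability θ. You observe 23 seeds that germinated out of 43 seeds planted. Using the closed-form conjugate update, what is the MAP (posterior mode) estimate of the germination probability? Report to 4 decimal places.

0.5135

The Beta prior is conjugate to a Binomial/Bernoulli likelihood; the update adds successes to α and failures to β.
Posterior: Beta(α+k, β+n−k) = Beta(2.7+23, 4.4+20) = Beta(25.7, 24.4).
Mode of Beta(a,b) for a,b>1 is (a−1)/(a+b−2) = 24.7/48.1 = 0.5135.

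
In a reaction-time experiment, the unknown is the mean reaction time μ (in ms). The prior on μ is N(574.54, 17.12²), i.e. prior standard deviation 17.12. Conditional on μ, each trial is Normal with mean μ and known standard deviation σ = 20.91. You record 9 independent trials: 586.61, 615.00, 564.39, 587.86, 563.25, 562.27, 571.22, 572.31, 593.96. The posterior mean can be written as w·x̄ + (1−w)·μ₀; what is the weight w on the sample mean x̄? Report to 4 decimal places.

For Normal data with known variance σ², a Normal(μ₀, σ₀²) prior on μ is conjugate. Posterior precision = 1/σ₀² + n/σ²; posterior mean is the precision-weighted average of μ₀ and x̄.
σ₀² = 17.12² = 293.0944, σ² = 20.91² = 437.2281. Prior precision 1/σ₀² = 1/293.0944; data precision n/σ² = 9/437.2281.
w = (n/σ²)/(1/σ₀² + n/σ²) = n·σ₀²/(σ² + n·σ₀²) = 9·293.0944/(437.2281 + 9·293.0944) = 2637.8496/3075.0777 = 0.8578.

0.8578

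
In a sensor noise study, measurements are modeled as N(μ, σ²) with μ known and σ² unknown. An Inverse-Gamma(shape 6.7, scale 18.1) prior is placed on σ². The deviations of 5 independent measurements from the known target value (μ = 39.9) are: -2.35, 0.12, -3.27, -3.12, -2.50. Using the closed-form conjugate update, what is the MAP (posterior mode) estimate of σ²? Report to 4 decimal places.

3.3536

With known mean μ and an Inverse-Gamma(α, β) prior on σ², the Normal likelihood is conjugate: posterior is Inv-Gamma(α + n/2, β + Σ(xᵢ−μ)²/2).
Σ(xᵢ−μ)² = (-2.35)² + (0.12)² + (-3.27)² + (-3.12)² + (-2.50)² = 32.2142.
Posterior: Inv-Gamma(6.7 + 5/2, 18.1 + 32.2142/2) = Inv-Gamma(9.20, 34.20710).
Mode = β/(α+1) = 34.20710/10.20 = 3.3536.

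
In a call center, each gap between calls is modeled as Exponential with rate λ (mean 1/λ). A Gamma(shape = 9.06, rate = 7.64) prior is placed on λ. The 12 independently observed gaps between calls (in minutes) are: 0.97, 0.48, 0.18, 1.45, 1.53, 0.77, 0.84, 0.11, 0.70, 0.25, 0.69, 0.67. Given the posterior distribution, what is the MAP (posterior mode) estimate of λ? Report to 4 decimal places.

With a Gamma(shape α, rate β) prior on the exponential rate λ, the posterior after n observations with total T = Σxᵢ is Gamma(α+n, β+T).
Sum of observations T = 8.64 minutes; n = 12.
Posterior: Gamma(9.06+12, 7.64+8.64) = Gamma(21.06, 16.28).
Mode = (α−1)/β = 1.2322.

1.2322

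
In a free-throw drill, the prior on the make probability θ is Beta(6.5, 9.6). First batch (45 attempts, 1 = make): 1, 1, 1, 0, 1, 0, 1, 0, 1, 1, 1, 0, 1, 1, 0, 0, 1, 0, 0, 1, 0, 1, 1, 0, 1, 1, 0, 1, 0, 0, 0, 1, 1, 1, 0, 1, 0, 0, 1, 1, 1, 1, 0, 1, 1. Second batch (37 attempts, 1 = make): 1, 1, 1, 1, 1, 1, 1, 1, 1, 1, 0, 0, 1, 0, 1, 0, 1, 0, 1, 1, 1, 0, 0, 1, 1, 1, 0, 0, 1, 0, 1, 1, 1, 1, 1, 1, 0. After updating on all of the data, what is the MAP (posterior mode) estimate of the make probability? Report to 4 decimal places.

The Beta prior is conjugate to a Binomial/Bernoulli likelihood; the update adds successes to α and failures to β.
After batch 1: Beta(6.5+27, 9.6+18) = Beta(33.5, 27.6).
After batch 2: Beta(33.5+26, 27.6+11) = Beta(59.5, 38.6).
Mode of Beta(a,b) for a,b>1 is (a−1)/(a+b−2) = 58.5/96.1 = 0.6087.

0.6087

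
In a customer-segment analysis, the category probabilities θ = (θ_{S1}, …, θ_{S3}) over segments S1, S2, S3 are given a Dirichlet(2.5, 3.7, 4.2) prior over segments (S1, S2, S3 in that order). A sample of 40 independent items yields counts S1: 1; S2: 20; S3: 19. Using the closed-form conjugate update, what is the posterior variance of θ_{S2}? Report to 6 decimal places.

0.004847

The Dirichlet prior is conjugate to the Multinomial likelihood: each posterior αⱼ = prior αⱼ + observed count nⱼ.
Posterior concentration: (3.5, 23.7, 23.2), total = 50.4.
Var[θ_j] = α_j(Σα−α_j)/((Σα)²(Σα+1)) = 23.7·26.7/(50.4²·51.4) = 0.004847.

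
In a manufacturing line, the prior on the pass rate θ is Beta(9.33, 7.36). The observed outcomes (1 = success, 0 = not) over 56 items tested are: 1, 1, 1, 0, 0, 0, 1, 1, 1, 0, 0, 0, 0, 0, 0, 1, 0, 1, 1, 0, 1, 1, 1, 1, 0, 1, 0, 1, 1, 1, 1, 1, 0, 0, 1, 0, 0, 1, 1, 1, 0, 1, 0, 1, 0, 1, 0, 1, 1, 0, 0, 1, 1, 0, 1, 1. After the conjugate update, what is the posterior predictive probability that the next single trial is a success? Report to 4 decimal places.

0.5686

The Beta prior is conjugate to a Binomial/Bernoulli likelihood; the update adds successes to α and failures to β.
Posterior: Beta(α+k, β+n−k) = Beta(9.33+32, 7.36+24) = Beta(41.33, 31.36).
For a single future Bernoulli trial, P(success | data) = α/(α+β) = 0.5686.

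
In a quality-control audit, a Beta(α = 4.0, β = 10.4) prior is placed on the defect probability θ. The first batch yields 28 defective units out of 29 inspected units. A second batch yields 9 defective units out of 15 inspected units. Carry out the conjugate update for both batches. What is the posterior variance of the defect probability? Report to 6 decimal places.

0.003521

The Beta prior is conjugate to a Binomial/Bernoulli likelihood; the update adds successes to α and failures to β.
After batch 1: Beta(4.0+28, 10.4+1) = Beta(32.0, 11.4).
After batch 2: Beta(32.0+9, 11.4+6) = Beta(41.0, 17.4).
Var = αβ/((α+β)²(α+β+1)) = 41.0·17.4/(58.4²·59.4) = 0.003521.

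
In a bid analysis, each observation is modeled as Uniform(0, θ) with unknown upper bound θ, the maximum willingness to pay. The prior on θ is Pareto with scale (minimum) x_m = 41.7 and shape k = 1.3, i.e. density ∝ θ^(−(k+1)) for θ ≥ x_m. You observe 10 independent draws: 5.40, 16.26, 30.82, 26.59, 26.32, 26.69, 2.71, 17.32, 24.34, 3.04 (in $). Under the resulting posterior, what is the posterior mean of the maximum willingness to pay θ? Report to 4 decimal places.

45.7485

A Pareto(scale x_m, shape k) prior on the upper bound θ of Uniform(0, θ) is conjugate: posterior is Pareto(max(x_m, max xᵢ), k + n).
Sample maximum = 30.82; prior scale x_m = 41.7 → posterior scale = max = 41.70.
Posterior shape = 1.3 + 10 = 11.3.
E[θ|data] = k·x_m/(k−1) = 11.3·41.70/10.3 = 45.7485.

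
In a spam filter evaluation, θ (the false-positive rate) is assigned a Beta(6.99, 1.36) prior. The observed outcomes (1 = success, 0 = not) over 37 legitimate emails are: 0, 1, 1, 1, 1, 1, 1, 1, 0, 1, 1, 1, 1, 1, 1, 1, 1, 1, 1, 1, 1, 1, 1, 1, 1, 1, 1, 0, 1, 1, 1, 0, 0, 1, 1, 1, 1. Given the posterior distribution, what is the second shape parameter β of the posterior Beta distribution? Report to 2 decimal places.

6.36

The Beta prior is conjugate to a Binomial/Bernoulli likelihood; the update adds successes to α and failures to β.
Posterior: Beta(α+k, β+n−k) = Beta(6.99+32, 1.36+5) = Beta(38.99, 6.36).
Posterior β = 6.36.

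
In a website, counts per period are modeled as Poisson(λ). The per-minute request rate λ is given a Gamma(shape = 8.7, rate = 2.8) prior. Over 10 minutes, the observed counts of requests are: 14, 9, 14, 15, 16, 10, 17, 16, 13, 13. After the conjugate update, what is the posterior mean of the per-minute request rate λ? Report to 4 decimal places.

11.3828

With a Gamma(shape α, rate β) prior, the Poisson likelihood is conjugate: the posterior is Gamma(α + ΣXᵢ, β + n).
Sum of counts S = 137 over n = 10 minutes.
Posterior: Gamma(α+S, β+n) = Gamma(8.7+137, 2.8+10) = Gamma(145.7, 12.8).
Posterior mean = α/β = 145.7/12.8 = 11.3828.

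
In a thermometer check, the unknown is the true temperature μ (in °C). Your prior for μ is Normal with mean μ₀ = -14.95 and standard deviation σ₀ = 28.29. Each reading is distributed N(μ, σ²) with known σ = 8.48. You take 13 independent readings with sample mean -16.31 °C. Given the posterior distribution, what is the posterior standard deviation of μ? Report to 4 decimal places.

For Normal data with known variance σ², a Normal(μ₀, σ₀²) prior on μ is conjugate. Posterior precision = 1/σ₀² + n/σ²; posterior mean is the precision-weighted average of μ₀ and x̄.
σ₀² = 28.29² = 800.3241, σ² = 8.48² = 71.9104; σ² + n·σ₀² = 71.9104 + 13·800.3241 = 10476.1237.
Posterior precision = 1/σ₀² + n/σ² = 1/800.3241 + 13/71.9104 = (σ² + n·σ₀²)/(σ₀²σ²) = 10476.1237/(800.3241·71.9104); posterior variance σₙ² = σ₀²σ²/(σ² + n·σ₀²) = 800.3241·71.9104/10476.1237 = 5.493599.
Posterior SD = √σₙ² = √(800.3241·71.9104/10476.1237) = 2.3438.

2.3438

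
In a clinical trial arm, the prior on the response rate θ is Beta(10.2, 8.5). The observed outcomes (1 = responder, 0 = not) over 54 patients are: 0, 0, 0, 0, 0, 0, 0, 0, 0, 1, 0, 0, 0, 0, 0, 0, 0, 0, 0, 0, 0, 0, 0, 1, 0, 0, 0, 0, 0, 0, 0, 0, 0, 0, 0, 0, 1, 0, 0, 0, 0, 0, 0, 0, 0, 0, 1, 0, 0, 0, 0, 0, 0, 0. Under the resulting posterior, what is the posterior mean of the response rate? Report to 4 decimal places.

The Beta prior is conjugate to a Binomial/Bernoulli likelihood; the update adds successes to α and failures to β.
Posterior: Beta(α+k, β+n−k) = Beta(10.2+4, 8.5+50) = Beta(14.2, 58.5).
Posterior mean = α/(α+β) = 14.2/72.7 = 0.1953.

0.1953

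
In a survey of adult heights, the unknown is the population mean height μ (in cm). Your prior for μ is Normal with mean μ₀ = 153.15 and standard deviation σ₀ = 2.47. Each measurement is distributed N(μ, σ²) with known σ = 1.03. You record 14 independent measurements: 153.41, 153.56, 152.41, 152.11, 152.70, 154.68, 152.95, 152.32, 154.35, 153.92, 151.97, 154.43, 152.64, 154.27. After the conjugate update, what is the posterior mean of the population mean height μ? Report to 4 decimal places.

153.2643

For Normal data with known variance σ², a Normal(μ₀, σ₀²) prior on μ is conjugate. Posterior precision = 1/σ₀² + n/σ²; posterior mean is the precision-weighted average of μ₀ and x̄.
Σxᵢ = 153.41 + 153.56 + 152.41 + 152.11 + 152.70 + 154.68 + 152.95 + 152.32 + 154.35 + 153.92 + 151.97 + 154.43 + 152.64 + 154.27 = 2145.72, so n·x̄ = 2145.72.
σ₀² = 2.47² = 6.1009, σ² = 1.03² = 1.0609; σ² + n·σ₀² = 1.0609 + 14·6.1009 = 86.4735.
Posterior mean = (μ₀/σ₀² + n·x̄/σ²)/(1/σ₀² + n/σ²) = (σ²·μ₀ + σ₀²·n·x̄)/(σ² + n·σ₀²) = (1.0609·153.15 + 6.1009·2145.72)/86.4735 = 13253.299983/86.4735 = 153.2643.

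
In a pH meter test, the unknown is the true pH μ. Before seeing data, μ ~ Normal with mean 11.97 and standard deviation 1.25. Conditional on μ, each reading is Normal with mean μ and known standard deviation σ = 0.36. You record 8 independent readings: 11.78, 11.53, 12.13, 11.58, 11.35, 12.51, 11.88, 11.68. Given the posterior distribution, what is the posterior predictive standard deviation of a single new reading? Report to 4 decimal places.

For Normal data with known variance σ², a Normal(μ₀, σ₀²) prior on μ is conjugate. Posterior precision = 1/σ₀² + n/σ²; posterior mean is the precision-weighted average of μ₀ and x̄.
σ₀² = 1.25² = 1.5625, σ² = 0.36² = 0.1296; σ² + n·σ₀² = 0.1296 + 8·1.5625 = 12.6296.
Posterior precision = 1/σ₀² + n/σ² = 1/1.5625 + 8/0.1296 = (σ² + n·σ₀²)/(σ₀²σ²) = 12.6296/(1.5625·0.1296); posterior variance σₙ² = σ₀²σ²/(σ² + n·σ₀²) = 1.5625·0.1296/12.6296 = 0.016034.
Predictive variance for one new observation = σₙ² + σ² = 1.5625·0.1296/12.6296 + 0.1296 = σ²·(σ₀² + 12.6296)/12.6296 = 0.1296·14.1921/12.6296 = 0.145634; SD = √(0.1296·14.1921/12.6296) = 0.3816.

0.3816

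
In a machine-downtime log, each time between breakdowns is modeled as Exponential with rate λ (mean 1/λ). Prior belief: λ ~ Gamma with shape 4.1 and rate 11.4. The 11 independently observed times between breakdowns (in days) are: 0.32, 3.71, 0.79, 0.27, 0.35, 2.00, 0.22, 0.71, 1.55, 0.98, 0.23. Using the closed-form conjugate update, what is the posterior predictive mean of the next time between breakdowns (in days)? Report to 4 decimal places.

With a Gamma(shape α, rate β) prior on the exponential rate λ, the posterior after n observations with total T = Σxᵢ is Gamma(α+n, β+T).
Sum of observations T = 11.13 days; n = 11.
Posterior: Gamma(4.1+11, 11.4+11.13) = Gamma(15.1, 22.53).
The predictive distribution for the next observation is Lomax; its mean is β/(α−1) = 22.53/14.1 = 1.5979.

1.5979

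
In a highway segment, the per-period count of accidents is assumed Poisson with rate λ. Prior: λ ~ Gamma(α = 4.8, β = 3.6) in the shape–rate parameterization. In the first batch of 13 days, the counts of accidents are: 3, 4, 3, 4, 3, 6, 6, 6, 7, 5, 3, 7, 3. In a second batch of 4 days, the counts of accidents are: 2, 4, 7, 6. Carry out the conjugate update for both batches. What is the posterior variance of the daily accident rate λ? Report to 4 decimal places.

With a Gamma(shape α, rate β) prior, the Poisson likelihood is conjugate: the posterior is Gamma(α + ΣXᵢ, β + n).
Batch 1: sum of counts S = 60 over n = 13 days.
After batch 1: Gamma(α+S, β+n) = Gamma(4.8+60, 3.6+13) = Gamma(64.8, 16.6).
Batch 2: sum of counts S = 19 over n = 4 days.
After batch 2: Gamma(α+S, β+n) = Gamma(64.8+19, 16.6+4) = Gamma(83.8, 20.6).
Var = α/β² = 83.8/20.6² = 0.1975.

0.1975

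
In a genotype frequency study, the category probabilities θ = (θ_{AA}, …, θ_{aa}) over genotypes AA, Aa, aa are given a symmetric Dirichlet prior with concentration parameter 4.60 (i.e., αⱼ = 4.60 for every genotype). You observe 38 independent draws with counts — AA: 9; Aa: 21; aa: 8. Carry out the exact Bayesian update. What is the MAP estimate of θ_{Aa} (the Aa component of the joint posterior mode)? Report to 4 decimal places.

0.5041

The Dirichlet prior is conjugate to the Multinomial likelihood: each posterior αⱼ = prior αⱼ + observed count nⱼ.
Posterior concentration: (13.60, 25.60, 12.60), total = 51.80.
Joint mode component: (α_{Aa}−1)/(Σα−K) = 24.60/48.80 = 0.5041.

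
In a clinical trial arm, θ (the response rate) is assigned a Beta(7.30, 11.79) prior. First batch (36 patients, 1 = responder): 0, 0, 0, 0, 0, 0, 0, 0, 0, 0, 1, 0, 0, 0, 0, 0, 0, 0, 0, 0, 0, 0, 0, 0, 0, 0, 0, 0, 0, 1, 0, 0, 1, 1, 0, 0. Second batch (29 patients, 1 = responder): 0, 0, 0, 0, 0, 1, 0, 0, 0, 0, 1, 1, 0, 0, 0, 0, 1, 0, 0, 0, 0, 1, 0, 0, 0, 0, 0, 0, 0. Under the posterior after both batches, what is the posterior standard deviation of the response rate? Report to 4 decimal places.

The Beta prior is conjugate to a Binomial/Bernoulli likelihood; the update adds successes to α and failures to β.
After batch 1: Beta(7.30+4, 11.79+32) = Beta(11.30, 43.79).
After batch 2: Beta(11.30+5, 43.79+24) = Beta(16.30, 67.79).
Var = αβ/((α+β)²(α+β+1)) = 16.30·67.79/(84.09²·85.09) = 0.00183648; SD = √0.00183648 = 0.0429.

0.0429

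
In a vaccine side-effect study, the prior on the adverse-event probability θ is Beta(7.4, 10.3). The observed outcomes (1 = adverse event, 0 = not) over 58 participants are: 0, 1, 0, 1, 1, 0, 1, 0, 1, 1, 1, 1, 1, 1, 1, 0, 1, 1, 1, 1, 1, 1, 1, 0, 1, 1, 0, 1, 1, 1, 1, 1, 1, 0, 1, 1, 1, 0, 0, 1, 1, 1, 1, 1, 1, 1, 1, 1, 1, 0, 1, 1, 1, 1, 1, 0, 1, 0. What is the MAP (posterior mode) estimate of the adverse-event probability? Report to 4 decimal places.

The Beta prior is conjugate to a Binomial/Bernoulli likelihood; the update adds successes to α and failures to β.
Posterior: Beta(α+k, β+n−k) = Beta(7.4+45, 10.3+13) = Beta(52.4, 23.3).
Mode of Beta(a,b) for a,b>1 is (a−1)/(a+b−2) = 51.4/73.7 = 0.6974.

0.6974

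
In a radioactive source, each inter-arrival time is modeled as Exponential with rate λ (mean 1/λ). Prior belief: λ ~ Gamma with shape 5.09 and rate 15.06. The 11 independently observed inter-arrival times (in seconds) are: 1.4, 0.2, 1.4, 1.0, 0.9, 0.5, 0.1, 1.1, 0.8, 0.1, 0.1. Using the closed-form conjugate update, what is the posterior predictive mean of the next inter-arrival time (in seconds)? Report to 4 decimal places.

With a Gamma(shape α, rate β) prior on the exponential rate λ, the posterior after n observations with total T = Σxᵢ is Gamma(α+n, β+T).
Sum of observations T = 7.6 seconds; n = 11.
Posterior: Gamma(5.09+11, 15.06+7.6) = Gamma(16.09, 22.66).
The predictive distribution for the next observation is Lomax; its mean is β/(α−1) = 22.66/15.09 = 1.5017.

1.5017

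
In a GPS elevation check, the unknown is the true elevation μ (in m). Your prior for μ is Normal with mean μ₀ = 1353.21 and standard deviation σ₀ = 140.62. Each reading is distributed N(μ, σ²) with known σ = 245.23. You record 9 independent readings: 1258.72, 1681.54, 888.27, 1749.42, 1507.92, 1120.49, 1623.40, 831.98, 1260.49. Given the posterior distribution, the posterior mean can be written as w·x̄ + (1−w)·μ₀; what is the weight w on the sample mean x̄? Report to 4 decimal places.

For Normal data with known variance σ², a Normal(μ₀, σ₀²) prior on μ is conjugate. Posterior precision = 1/σ₀² + n/σ²; posterior mean is the precision-weighted average of μ₀ and x̄.
σ₀² = 140.62² = 19773.9844, σ² = 245.23² = 60137.7529. Prior precision 1/σ₀² = 1/19773.9844; data precision n/σ² = 9/60137.7529.
w = (n/σ²)/(1/σ₀² + n/σ²) = n·σ₀²/(σ² + n·σ₀²) = 9·19773.9844/(60137.7529 + 9·19773.9844) = 177965.8596/238103.6125 = 0.7474.

0.7474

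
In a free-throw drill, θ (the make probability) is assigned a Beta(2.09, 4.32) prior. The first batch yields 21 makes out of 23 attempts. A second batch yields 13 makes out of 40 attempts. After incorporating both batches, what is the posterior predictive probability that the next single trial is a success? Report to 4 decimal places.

The Beta prior is conjugate to a Binomial/Bernoulli likelihood; the update adds successes to α and failures to β.
After batch 1: Beta(2.09+21, 4.32+2) = Beta(23.09, 6.32).
After batch 2: Beta(23.09+13, 6.32+27) = Beta(36.09, 33.32).
For a single future Bernoulli trial, P(success | data) = α/(α+β) = 0.5200.

0.5200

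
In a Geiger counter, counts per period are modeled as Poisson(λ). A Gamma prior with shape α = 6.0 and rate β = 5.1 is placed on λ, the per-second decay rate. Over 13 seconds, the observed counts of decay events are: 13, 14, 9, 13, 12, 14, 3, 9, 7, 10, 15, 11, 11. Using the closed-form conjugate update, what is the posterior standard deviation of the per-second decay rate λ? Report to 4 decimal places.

0.6699

With a Gamma(shape α, rate β) prior, the Poisson likelihood is conjugate: the posterior is Gamma(α + ΣXᵢ, β + n).
Sum of counts S = 141 over n = 13 seconds.
Posterior: Gamma(α+S, β+n) = Gamma(6.0+141, 5.1+13) = Gamma(147.0, 18.1).
SD = √α/β = √147.0/18.1 = 0.6699.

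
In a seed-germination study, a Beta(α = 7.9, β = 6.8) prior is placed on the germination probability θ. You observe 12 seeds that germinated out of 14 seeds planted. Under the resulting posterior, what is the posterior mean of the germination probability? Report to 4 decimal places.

0.6934

The Beta prior is conjugate to a Binomial/Bernoulli likelihood; the update adds successes to α and failures to β.
Posterior: Beta(α+k, β+n−k) = Beta(7.9+12, 6.8+2) = Beta(19.9, 8.8).
Posterior mean = α/(α+β) = 19.9/28.7 = 0.6934.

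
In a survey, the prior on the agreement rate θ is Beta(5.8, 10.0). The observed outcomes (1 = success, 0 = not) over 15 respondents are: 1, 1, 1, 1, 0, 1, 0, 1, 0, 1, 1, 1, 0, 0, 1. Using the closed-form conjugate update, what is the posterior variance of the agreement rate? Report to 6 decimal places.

The Beta prior is conjugate to a Binomial/Bernoulli likelihood; the update adds successes to α and failures to β.
Posterior: Beta(α+k, β+n−k) = Beta(5.8+10, 10.0+5) = Beta(15.8, 15.0).
Var = αβ/((α+β)²(α+β+1)) = 15.8·15.0/(30.8²·31.8) = 0.007856.

0.007856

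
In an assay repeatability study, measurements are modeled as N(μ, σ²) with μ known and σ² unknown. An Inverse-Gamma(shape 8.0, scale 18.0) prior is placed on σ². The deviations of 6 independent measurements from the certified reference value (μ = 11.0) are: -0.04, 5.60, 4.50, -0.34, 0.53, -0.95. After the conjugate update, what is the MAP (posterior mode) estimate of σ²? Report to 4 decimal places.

3.7046

With known mean μ and an Inverse-Gamma(α, β) prior on σ², the Normal likelihood is conjugate: posterior is Inv-Gamma(α + n/2, β + Σ(xᵢ−μ)²/2).
Σ(xᵢ−μ)² = (-0.04)² + (5.60)² + (4.50)² + (-0.34)² + (0.53)² + (-0.95)² = 52.9106.
Posterior: Inv-Gamma(8.0 + 6/2, 18.0 + 52.9106/2) = Inv-Gamma(11.00, 44.45530).
Mode = β/(α+1) = 44.45530/12.00 = 3.7046.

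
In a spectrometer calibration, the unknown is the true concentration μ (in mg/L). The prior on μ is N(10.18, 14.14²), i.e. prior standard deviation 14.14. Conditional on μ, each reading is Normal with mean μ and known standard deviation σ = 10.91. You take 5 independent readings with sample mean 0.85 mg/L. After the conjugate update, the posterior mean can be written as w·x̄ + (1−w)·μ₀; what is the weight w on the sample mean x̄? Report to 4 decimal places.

For Normal data with known variance σ², a Normal(μ₀, σ₀²) prior on μ is conjugate. Posterior precision = 1/σ₀² + n/σ²; posterior mean is the precision-weighted average of μ₀ and x̄.
σ₀² = 14.14² = 199.9396, σ² = 10.91² = 119.0281. Prior precision 1/σ₀² = 1/199.9396; data precision n/σ² = 5/119.0281.
w = (n/σ²)/(1/σ₀² + n/σ²) = n·σ₀²/(σ² + n·σ₀²) = 5·199.9396/(119.0281 + 5·199.9396) = 999.698/1118.7261 = 0.8936.

0.8936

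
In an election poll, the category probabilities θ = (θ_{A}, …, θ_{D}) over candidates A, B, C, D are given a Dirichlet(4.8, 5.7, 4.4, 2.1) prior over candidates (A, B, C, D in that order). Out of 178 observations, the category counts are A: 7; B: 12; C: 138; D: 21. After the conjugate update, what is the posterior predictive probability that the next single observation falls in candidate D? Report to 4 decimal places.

0.1185

The Dirichlet prior is conjugate to the Multinomial likelihood: each posterior αⱼ = prior αⱼ + observed count nⱼ.
Posterior concentration: (11.8, 17.7, 142.4, 23.1), total = 195.0.
P(next = D | data) = α_{D}/Σα = 0.1185.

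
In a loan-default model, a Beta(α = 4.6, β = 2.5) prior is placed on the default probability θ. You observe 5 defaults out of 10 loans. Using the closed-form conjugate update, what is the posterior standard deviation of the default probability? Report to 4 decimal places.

The Beta prior is conjugate to a Binomial/Bernoulli likelihood; the update adds successes to α and failures to β.
Posterior: Beta(α+k, β+n−k) = Beta(4.6+5, 2.5+5) = Beta(9.6, 7.5).
Var = αβ/((α+β)²(α+β+1)) = 9.6·7.5/(17.1²·18.1) = 0.01360385; SD = √0.01360385 = 0.1166.

0.1166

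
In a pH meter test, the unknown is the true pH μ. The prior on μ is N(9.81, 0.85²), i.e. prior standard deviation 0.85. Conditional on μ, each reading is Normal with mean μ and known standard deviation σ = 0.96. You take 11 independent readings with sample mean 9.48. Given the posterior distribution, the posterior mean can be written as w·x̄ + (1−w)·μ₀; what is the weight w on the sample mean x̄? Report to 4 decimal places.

0.8961

For Normal data with known variance σ², a Normal(μ₀, σ₀²) prior on μ is conjugate. Posterior precision = 1/σ₀² + n/σ²; posterior mean is the precision-weighted average of μ₀ and x̄.
σ₀² = 0.85² = 0.7225, σ² = 0.96² = 0.9216. Prior precision 1/σ₀² = 1/0.7225; data precision n/σ² = 11/0.9216.
w = (n/σ²)/(1/σ₀² + n/σ²) = n·σ₀²/(σ² + n·σ₀²) = 11·0.7225/(0.9216 + 11·0.7225) = 7.9475/8.8691 = 0.8961.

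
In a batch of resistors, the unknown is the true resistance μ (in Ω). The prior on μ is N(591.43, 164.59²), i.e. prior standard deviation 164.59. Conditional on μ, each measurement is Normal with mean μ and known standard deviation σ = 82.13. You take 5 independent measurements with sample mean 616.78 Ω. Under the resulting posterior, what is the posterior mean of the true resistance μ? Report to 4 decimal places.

For Normal data with known variance σ², a Normal(μ₀, σ₀²) prior on μ is conjugate. Posterior precision = 1/σ₀² + n/σ²; posterior mean is the precision-weighted average of μ₀ and x̄.
n·x̄ = 5·616.78 = 3083.9.
σ₀² = 164.59² = 27089.8681, σ² = 82.13² = 6745.3369; σ² + n·σ₀² = 6745.3369 + 5·27089.8681 = 142194.6774.
Posterior mean = (μ₀/σ₀² + n·x̄/σ²)/(1/σ₀² + n/σ²) = (σ²·μ₀ + σ₀²·n·x̄)/(σ² + n·σ₀²) = (6745.3369·591.43 + 27089.8681·3083.9)/142194.6774 = 87531838.836357/142194.6774 = 615.5775.

615.5775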